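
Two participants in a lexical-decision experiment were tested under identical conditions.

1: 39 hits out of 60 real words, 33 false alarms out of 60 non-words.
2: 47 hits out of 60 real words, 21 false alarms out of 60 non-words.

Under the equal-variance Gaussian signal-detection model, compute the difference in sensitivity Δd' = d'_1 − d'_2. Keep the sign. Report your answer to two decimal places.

1: z(0.6500) = 0.385, z(0.5500) = 0.126, d' = 0.259
2: z(0.7833) = 0.783, z(0.3500) = -0.385, d' = 1.168
Δd' = d'_1 − d'_2 = 0.259 − 1.168 = -0.909
2 has the higher sensitivity.

Δd' = -0.91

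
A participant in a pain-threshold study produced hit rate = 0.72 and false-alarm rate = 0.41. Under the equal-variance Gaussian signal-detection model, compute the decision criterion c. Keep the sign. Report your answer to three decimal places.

c = -0.178

z(H) = z(0.72) = 0.5828
z(FA) = z(0.41) = -0.2275
c = −½·[z(H) + z(FA)] = −0.5 × (0.5828 + (-0.2275)) = -0.17765
c < 0: the participant has a liberal response bias.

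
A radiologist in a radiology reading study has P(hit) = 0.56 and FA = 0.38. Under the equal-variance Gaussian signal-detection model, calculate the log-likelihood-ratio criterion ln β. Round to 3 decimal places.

z(H) = z(0.56) = 0.1510
z(FA) = z(0.38) = -0.3055
ln β = −½·[z(H)² − z(FA)²] = −0.5 × (0.0228 − 0.0933) = 0.03525

ln β = 0.035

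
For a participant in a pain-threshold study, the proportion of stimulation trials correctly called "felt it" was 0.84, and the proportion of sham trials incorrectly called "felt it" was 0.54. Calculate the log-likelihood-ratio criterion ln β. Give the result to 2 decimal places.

Φ⁻¹(H) = Φ⁻¹(0.84) = 0.994
Φ⁻¹(FA) = Φ⁻¹(0.54) = 0.100
ln β = −½·[z(H)² − z(FA)²] = −0.5 × (0.988 − 0.010) = -0.489

ln β = -0.49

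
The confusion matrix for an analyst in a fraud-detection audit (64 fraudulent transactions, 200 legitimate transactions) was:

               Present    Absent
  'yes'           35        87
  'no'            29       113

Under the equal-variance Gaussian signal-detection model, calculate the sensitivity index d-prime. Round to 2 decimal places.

H = 35/64 = 0.5469
FA = 87/200 = 0.4350
Φ⁻¹(H) = Φ⁻¹(0.5469) = 0.1178
Φ⁻¹(FA) = Φ⁻¹(0.4350) = -0.1637
d' = z(H) − z(FA) = 0.1178 − (-0.1637) = 0.2815

d-prime = 0.28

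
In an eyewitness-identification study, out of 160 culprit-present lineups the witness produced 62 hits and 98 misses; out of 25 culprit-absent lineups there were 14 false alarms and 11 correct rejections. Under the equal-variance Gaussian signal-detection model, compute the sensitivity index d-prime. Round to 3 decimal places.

H = 62/160 = 0.3875
FA = 14/25 = 0.5600
z(H) = z(0.3875) = -0.2858
z(FA) = z(0.5600) = 0.1510
d' = z(H) − z(FA) = -0.2858 − 0.1510 = -0.4368

d-prime = -0.437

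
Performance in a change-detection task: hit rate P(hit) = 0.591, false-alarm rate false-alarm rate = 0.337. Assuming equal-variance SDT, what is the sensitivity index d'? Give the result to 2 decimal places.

z(H) = 0.2301
z(FA) = -0.4207
d' = z(H) − z(FA) = 0.2301 − (-0.4207) = 0.6508

d' = 0.65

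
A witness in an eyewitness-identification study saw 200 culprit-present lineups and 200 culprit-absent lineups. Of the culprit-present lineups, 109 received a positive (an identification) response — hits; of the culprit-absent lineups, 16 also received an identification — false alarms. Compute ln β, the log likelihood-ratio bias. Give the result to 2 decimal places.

H = 109/200 = 0.5450
FA = 16/200 = 0.0800
z(0.5450) = 0.113, z(0.0800) = -1.405
ln β = −½·[z(H)² − z(FA)²] = −0.5 × (0.013 − 1.974) = 0.9805

ln β = 0.98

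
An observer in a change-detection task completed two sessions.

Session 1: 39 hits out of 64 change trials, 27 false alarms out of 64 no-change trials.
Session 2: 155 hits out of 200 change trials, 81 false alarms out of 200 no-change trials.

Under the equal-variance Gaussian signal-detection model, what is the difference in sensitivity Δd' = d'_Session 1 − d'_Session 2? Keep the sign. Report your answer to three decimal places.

Session 1: z(0.6094) = 0.2778, z(0.4219) = -0.1970, d' = 0.4748
Session 2: z(0.7750) = 0.7554, z(0.4050) = -0.2404, d' = 0.9958
Δd' = d'_Session 1 − d'_Session 2 = 0.4748 − 0.9958 = -0.5210
Session 2 has the higher sensitivity.

Δd' = -0.521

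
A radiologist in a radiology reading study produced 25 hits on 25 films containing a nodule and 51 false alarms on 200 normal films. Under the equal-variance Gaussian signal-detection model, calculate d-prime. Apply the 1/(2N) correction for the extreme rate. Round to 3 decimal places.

The hit rate is 25/25 = 1, so apply the 1/(2N) correction: H → 1 − 1/(2·25) = 0.98000.
z(H) = z(0.98000) = 2.0537
z(FA) = z(0.25500) = -0.6588
d' = 2.0537 − (-0.6588) = 2.7125

d-prime = 2.713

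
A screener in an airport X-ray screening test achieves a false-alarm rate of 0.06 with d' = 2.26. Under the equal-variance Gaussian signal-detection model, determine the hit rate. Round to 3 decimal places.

hit rate = 0.760

z(false-alarm rate) = z(0.06) = -1.5548
z(H) = z(FA) + d' = -1.5548 + 2.26 = 0.7052
hit rate = Φ(0.7052) = 0.7597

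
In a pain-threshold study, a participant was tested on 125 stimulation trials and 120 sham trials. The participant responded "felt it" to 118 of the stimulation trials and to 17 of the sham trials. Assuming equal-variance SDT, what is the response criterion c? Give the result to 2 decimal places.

H = 118/125 = 0.9440
FA = 17/120 = 0.1417
z(H) = z(0.9440) = 1.589
z(FA) = z(0.1417) = -1.073
c = −½·[z(H) + z(FA)] = −0.5 × (1.589 + (-1.073)) = -0.258

c = -0.26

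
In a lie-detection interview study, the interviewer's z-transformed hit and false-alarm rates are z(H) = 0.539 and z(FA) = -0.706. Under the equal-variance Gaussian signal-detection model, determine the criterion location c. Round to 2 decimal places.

c = 0.08

c = −½·[z(H) + z(FA)] = −½·(0.539 + (-0.706)) = 0.0835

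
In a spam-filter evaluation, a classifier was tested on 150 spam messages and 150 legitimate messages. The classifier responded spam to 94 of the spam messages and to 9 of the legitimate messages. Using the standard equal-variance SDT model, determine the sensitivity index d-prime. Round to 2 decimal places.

d-prime = 1.88

H = 94/150 = 0.6267
FA = 9/150 = 0.0600
Φ⁻¹(H) = 0.323
Φ⁻¹(FA) = -1.555
d' = z(H) − z(FA) = 0.323 − (-1.555) = 1.878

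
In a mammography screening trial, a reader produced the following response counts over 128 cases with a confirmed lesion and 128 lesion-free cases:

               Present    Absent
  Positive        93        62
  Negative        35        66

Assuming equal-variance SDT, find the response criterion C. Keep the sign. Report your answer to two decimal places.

C = -0.28

H = 93/128 = 0.7266
FA = 62/128 = 0.4844
z(0.7266) = 0.603, z(0.4844) = -0.039
c = −½·[z(H) + z(FA)] = −0.5 × (0.603 + (-0.039)) = -0.282
c < 0: the reader has a liberal response bias.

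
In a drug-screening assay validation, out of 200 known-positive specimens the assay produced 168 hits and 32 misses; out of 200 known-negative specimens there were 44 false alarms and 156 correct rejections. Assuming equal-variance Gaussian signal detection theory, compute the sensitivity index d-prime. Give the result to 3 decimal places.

H = 168/200 = 0.8400
FA = 44/200 = 0.2200
z(H) = z(0.8400) = 0.9945
z(FA) = z(0.2200) = -0.7722
d' = z(H) − z(FA) = 0.9945 − (-0.7722) = 1.7667

d-prime = 1.767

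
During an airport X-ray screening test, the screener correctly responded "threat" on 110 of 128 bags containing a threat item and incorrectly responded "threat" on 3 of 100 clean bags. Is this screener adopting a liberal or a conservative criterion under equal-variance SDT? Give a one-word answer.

z(H) = 1.078, z(FA) = -1.881
c = −½·(z(H) + z(FA)) = 0.4015
c > 0 → conservative criterion (biased toward responding “no”).

conservative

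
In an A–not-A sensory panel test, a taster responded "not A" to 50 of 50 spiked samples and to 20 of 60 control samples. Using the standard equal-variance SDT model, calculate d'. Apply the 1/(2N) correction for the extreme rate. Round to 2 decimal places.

d' = 2.76

The hit rate is 50/50 = 1, so apply the 1/(2N) correction: H → 1 − 1/(2·50) = 0.99000.
z(H) = z(0.99000) = 2.326
z(FA) = z(0.33333) = -0.431
d' = 2.326 − (-0.431) = 2.757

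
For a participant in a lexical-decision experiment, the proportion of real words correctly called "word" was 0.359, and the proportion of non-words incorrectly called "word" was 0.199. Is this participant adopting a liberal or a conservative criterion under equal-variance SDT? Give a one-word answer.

z(H) = -0.361, z(FA) = -0.845
c = −½·(z(H) + z(FA)) = 0.603
c > 0 → conservative criterion (biased toward responding “no”).

conservative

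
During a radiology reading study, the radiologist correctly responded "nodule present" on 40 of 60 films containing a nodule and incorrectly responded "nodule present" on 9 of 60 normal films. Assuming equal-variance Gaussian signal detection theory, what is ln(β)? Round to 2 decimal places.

H = 40/60 = 0.6667
FA = 9/60 = 0.1500
Φ⁻¹(H) = Φ⁻¹(0.6667) = 0.431
Φ⁻¹(FA) = Φ⁻¹(0.1500) = -1.036
ln β = −½·[z(H)² − z(FA)²] = −0.5 × (0.186 − 1.073) = 0.4435

ln β = 0.44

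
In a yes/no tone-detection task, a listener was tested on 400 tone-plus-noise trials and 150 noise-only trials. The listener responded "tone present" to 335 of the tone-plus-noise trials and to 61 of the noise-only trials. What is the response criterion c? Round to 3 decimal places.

H = 335/400 = 0.8375
FA = 61/150 = 0.4067
z(H) = 0.9842
z(FA) = -0.2360
c = −½·[z(H) + z(FA)] = −0.5 × (0.9842 + (-0.2360)) = -0.3741
c < 0: the listener has a liberal response bias.

c = -0.374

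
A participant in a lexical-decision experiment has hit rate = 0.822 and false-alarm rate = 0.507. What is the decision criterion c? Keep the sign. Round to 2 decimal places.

c = -0.47

Φ⁻¹(H) = Φ⁻¹(0.822) = 0.9230
Φ⁻¹(FA) = Φ⁻¹(0.507) = 0.0175
c = −½·[z(H) + z(FA)] = −0.5 × (0.9230 + 0.0175) = -0.47025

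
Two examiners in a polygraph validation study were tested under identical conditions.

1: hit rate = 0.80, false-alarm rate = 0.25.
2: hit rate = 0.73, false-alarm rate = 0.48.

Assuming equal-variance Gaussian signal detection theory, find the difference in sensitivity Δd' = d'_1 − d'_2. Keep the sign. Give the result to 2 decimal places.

1: z(0.80) = 0.842, z(0.25) = -0.674, d' = 1.516
2: z(0.73) = 0.613, z(0.48) = -0.050, d' = 0.663
Δd' = d'_1 − d'_2 = 1.516 − 0.663 = 0.853
1 has the higher sensitivity.

Δd' = 0.85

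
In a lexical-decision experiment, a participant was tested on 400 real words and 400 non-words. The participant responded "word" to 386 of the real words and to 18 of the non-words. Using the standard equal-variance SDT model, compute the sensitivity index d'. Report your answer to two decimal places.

H = 386/400 = 0.9650
FA = 18/400 = 0.0450
Φ⁻¹(H) = Φ⁻¹(0.9650) = 1.812
Φ⁻¹(FA) = Φ⁻¹(0.0450) = -1.695
d' = z(H) − z(FA) = 1.812 − (-1.695) = 3.507

d' = 3.51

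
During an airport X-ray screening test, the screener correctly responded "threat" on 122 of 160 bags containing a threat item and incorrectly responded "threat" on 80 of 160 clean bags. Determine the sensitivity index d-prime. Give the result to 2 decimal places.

H = 122/160 = 0.7625
FA = 80/160 = 0.5000
z(H) = z(0.7625) = 0.714
z(FA) = z(0.5000) = 0.000
d' = z(H) − z(FA) = 0.714 − 0.000 = 0.714

d-prime = 0.71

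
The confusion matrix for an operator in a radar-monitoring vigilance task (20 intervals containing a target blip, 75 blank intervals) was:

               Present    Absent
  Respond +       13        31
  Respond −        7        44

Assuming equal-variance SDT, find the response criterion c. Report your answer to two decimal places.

H = 13/20 = 0.6500
FA = 31/75 = 0.4133
z(0.6500) = 0.3853, z(0.4133) = -0.2191
c = −½·[z(H) + z(FA)] = −0.5 × (0.3853 + (-0.2191)) = -0.0831
c < 0: the operator has a liberal response bias.

c = -0.08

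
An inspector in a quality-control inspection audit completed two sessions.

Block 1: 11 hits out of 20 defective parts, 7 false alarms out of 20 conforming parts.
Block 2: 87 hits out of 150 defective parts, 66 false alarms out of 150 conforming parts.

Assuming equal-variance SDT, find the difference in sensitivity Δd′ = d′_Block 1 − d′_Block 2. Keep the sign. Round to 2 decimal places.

Block 1: z(0.5500) = 0.126, z(0.3500) = -0.385, d' = 0.511
Block 2: z(0.5800) = 0.202, z(0.4400) = -0.151, d' = 0.353
Δd' = d'_Block 1 − d'_Block 2 = 0.511 − 0.353 = 0.158
Block 1 has the higher sensitivity.

Δd′ = 0.16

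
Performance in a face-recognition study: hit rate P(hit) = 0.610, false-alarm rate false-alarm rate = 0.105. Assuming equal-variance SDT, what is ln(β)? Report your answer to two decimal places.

Φ⁻¹(H) = 0.279
Φ⁻¹(FA) = -1.254
ln β = −½·[z(H)² − z(FA)²] = −0.5 × (0.078 − 1.573) = 0.7475

ln β = 0.75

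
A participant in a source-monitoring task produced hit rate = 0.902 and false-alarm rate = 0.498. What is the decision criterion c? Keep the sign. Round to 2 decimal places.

c = -0.64

z(H) = 1.293
z(FA) = -0.005
c = −½·[z(H) + z(FA)] = −0.5 × (1.293 + (-0.005)) = -0.644
c < 0: the participant has a liberal response bias.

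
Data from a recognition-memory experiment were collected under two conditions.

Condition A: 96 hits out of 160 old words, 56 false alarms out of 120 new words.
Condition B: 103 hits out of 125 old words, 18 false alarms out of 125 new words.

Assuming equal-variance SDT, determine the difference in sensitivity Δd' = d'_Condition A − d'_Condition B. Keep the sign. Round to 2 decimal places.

Δd' = -1.66

Condition A: z(0.6000) = 0.253, z(0.4667) = -0.084, d' = 0.337
Condition B: z(0.8240) = 0.931, z(0.1440) = -1.063, d' = 1.994
Δd' = d'_Condition A − d'_Condition B = 0.337 − 1.994 = -1.657
Condition B has the higher sensitivity.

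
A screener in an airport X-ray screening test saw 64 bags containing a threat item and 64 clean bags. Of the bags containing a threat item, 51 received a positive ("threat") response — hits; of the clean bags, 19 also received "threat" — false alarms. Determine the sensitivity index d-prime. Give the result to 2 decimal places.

H = 51/64 = 0.7969
FA = 19/64 = 0.2969
z(H) = z(0.7969) = 0.831
z(FA) = z(0.2969) = -0.533
d' = z(H) − z(FA) = 0.831 − (-0.533) = 1.364

d-prime = 1.36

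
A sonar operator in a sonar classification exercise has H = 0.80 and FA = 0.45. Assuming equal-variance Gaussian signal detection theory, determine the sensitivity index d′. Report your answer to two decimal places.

d′ = 0.97

Φ⁻¹(0.80) = 0.842, Φ⁻¹(0.45) = -0.126
d' = z(H) − z(FA) = 0.842 − (-0.126) = 0.968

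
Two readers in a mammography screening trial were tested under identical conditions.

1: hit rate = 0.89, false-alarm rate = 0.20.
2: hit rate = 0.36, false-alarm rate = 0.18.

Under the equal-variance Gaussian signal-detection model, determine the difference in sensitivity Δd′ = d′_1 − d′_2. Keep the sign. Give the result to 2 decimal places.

1: z(0.89) = 1.227, z(0.20) = -0.842, d' = 2.069
2: z(0.36) = -0.358, z(0.18) = -0.915, d' = 0.557
Δd' = d'_1 − d'_2 = 2.069 − 0.557 = 1.512
1 has the higher sensitivity.

Δd′ = 1.51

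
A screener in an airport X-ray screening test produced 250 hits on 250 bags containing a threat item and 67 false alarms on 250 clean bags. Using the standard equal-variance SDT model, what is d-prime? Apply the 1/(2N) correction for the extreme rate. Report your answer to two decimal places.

The hit rate is 250/250 = 1, so apply the 1/(2N) correction: H → 1 − 1/(2·250) = 0.99800.
z(H) = z(0.99800) = 2.878
z(FA) = z(0.26800) = -0.619
d' = 2.878 − (-0.619) = 3.497

d-prime = 3.50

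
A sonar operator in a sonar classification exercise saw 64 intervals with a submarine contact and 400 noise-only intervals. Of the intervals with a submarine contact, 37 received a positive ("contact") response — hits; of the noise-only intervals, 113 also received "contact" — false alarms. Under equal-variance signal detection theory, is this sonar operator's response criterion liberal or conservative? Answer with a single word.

conservative

z(H) = 0.197, z(FA) = -0.575
c = −½·(z(H) + z(FA)) = 0.189
c > 0 → conservative criterion (biased toward responding “no”).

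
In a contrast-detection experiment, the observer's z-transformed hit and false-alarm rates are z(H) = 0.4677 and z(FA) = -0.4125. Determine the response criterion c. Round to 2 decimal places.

c = -0.03

c = −½·[z(H) + z(FA)] = −½·(0.4677 + (-0.4125)) = -0.0276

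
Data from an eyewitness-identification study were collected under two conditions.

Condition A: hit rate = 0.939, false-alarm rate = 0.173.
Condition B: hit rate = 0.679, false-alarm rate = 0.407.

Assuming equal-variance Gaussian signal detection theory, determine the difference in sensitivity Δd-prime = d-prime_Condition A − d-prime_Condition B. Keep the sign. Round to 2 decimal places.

Δd-prime = 1.79

Condition A: z(0.939) = 1.546, z(0.173) = -0.942, d' = 2.488
Condition B: z(0.679) = 0.465, z(0.407) = -0.235, d' = 0.700
Δd' = d'_Condition A − d'_Condition B = 2.488 − 0.700 = 1.788
Condition A has the higher sensitivity.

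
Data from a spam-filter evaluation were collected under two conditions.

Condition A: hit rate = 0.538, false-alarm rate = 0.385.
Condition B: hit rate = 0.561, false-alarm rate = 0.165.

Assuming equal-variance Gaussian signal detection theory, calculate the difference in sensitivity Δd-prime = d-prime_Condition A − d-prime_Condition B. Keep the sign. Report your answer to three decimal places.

Condition A: z(0.538) = 0.0954, z(0.385) = -0.2924, d' = 0.3878
Condition B: z(0.561) = 0.1535, z(0.165) = -0.9741, d' = 1.1276
Δd' = d'_Condition A − d'_Condition B = 0.3878 − 1.1276 = -0.7398
Condition B has the higher sensitivity.

Δd-prime = -0.740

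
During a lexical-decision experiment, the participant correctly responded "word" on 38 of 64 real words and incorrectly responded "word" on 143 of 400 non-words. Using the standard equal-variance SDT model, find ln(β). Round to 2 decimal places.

ln β = 0.04

H = 38/64 = 0.5938
FA = 143/400 = 0.3575
z(H) = z(0.5938) = 0.237
z(FA) = z(0.3575) = -0.365
ln β = −½·[z(H)² − z(FA)²] = −0.5 × (0.056 − 0.133) = 0.0385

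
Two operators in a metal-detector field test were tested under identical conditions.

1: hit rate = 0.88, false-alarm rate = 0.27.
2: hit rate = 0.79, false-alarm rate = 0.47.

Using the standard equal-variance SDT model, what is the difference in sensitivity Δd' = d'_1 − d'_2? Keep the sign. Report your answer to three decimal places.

1: z(0.88) = 1.1750, z(0.27) = -0.6128, d' = 1.7878
2: z(0.79) = 0.8064, z(0.47) = -0.0753, d' = 0.8817
Δd' = d'_1 − d'_2 = 1.7878 − 0.8817 = 0.9061
1 has the higher sensitivity.

Δd' = 0.906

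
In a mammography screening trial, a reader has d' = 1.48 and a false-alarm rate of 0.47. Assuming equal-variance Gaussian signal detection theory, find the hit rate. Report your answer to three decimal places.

z(false-alarm rate) = z(0.47) = -0.0753
z(H) = z(FA) + d' = -0.0753 + 1.48 = 1.4047
hit rate = Φ(1.4047) = 0.9199

hit rate = 0.920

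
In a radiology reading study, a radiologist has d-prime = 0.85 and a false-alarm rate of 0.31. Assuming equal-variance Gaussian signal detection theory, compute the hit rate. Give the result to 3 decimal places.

z(false-alarm rate) = z(0.31) = -0.4959
z(H) = z(FA) + d' = -0.4959 + 0.85 = 0.3541
hit rate = Φ(0.3541) = 0.6384

hit rate = 0.638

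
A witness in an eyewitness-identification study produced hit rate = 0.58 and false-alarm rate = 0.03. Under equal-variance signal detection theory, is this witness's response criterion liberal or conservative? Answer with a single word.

z(H) = 0.202, z(FA) = -1.881
c = −½·(z(H) + z(FA)) = 0.8395
c > 0 → conservative criterion (biased toward responding “no”).

conservative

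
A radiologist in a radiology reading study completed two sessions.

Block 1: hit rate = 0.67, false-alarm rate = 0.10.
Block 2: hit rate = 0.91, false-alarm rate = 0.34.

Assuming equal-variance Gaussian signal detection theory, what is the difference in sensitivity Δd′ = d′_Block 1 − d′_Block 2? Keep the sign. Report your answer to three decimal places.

Block 1: z(0.67) = 0.4399, z(0.10) = -1.2816, d' = 1.7215
Block 2: z(0.91) = 1.3408, z(0.34) = -0.4125, d' = 1.7533
Δd' = d'_Block 1 − d'_Block 2 = 1.7215 − 1.7533 = -0.0318
Block 2 has the higher sensitivity.

Δd′ = -0.032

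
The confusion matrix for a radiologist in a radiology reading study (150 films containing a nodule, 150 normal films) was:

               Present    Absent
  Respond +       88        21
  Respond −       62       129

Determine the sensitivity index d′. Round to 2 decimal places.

H = 88/150 = 0.5867
FA = 21/150 = 0.1400
z(H) = 0.219
z(FA) = -1.080
d' = z(H) − z(FA) = 0.219 − (-1.080) = 1.299

d′ = 1.30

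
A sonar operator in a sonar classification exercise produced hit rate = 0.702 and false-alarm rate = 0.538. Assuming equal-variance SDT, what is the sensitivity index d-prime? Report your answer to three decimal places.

z(H) = 0.5302
z(FA) = 0.0954
d' = z(H) − z(FA) = 0.5302 − 0.0954 = 0.4348

d-prime = 0.435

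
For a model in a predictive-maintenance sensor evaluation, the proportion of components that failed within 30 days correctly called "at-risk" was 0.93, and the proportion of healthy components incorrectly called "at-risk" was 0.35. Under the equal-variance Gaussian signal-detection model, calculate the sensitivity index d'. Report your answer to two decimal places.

z(0.93) = 1.4758, z(0.35) = -0.3853
d' = z(H) − z(FA) = 1.4758 − (-0.3853) = 1.8611

d' = 1.86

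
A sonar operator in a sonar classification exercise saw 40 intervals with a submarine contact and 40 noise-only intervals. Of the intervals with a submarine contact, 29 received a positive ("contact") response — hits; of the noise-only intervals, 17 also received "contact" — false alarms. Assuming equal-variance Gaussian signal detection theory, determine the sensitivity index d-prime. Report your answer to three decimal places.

H = 29/40 = 0.7250
FA = 17/40 = 0.4250
Φ⁻¹(H) = 0.5978
Φ⁻¹(FA) = -0.1891
d' = z(H) − z(FA) = 0.5978 − (-0.1891) = 0.7869

d-prime = 0.787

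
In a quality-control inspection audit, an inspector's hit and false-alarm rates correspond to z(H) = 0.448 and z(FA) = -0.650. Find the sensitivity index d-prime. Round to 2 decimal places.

d' = z(H) − z(FA) = 0.448 − (-0.650) = 1.098

d-prime = 1.10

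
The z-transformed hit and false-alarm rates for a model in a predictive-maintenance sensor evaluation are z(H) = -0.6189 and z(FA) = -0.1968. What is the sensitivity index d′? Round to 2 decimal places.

d' = z(H) − z(FA) = -0.6189 − (-0.1968) = -0.4221

d′ = -0.42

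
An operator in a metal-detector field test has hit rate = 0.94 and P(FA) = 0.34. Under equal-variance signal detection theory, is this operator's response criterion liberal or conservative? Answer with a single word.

liberal

z(H) = 1.555, z(FA) = -0.412
c = −½·(z(H) + z(FA)) = -0.5715
c < 0 → liberal criterion (biased toward responding “yes”).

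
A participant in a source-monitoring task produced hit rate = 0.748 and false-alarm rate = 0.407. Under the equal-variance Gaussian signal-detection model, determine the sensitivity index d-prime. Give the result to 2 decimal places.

Φ⁻¹(0.748) = 0.6682, Φ⁻¹(0.407) = -0.2353
d' = z(H) − z(FA) = 0.6682 − (-0.2353) = 0.9035

d-prime = 0.90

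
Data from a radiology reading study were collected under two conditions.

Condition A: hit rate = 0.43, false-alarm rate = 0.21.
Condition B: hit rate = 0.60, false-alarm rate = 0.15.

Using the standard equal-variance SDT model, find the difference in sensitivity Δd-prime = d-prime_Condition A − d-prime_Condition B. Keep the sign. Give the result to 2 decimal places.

Condition A: z(0.43) = -0.176, z(0.21) = -0.806, d' = 0.630
Condition B: z(0.60) = 0.253, z(0.15) = -1.036, d' = 1.289
Δd' = d'_Condition A − d'_Condition B = 0.630 − 1.289 = -0.659
Condition B has the higher sensitivity.

Δd-prime = -0.66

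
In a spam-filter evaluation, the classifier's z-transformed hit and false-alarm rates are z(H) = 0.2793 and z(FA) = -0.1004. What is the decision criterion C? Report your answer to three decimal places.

c = −½·[z(H) + z(FA)] = −½·(0.2793 + (-0.1004)) = -0.08945

C = -0.089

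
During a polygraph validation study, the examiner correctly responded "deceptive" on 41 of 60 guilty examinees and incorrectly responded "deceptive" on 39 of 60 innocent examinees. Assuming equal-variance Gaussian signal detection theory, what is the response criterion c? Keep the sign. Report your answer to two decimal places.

H = 41/60 = 0.6833
FA = 39/60 = 0.6500
z(H) = z(0.6833) = 0.4769
z(FA) = z(0.6500) = 0.3853
c = −½·[z(H) + z(FA)] = −0.5 × (0.4769 + 0.3853) = -0.4311
c < 0: the examiner has a liberal response bias.

c = -0.43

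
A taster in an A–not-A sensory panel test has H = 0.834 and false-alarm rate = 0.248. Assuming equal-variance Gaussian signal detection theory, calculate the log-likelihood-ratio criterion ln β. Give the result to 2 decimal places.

Φ⁻¹(H) = Φ⁻¹(0.834) = 0.970
Φ⁻¹(FA) = Φ⁻¹(0.248) = -0.681
ln β = −½·[z(H)² − z(FA)²] = −0.5 × (0.941 − 0.464) = -0.2385

ln β = -0.24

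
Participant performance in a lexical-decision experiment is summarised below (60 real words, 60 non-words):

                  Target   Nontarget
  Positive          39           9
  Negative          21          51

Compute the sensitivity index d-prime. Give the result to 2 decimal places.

H = 39/60 = 0.6500
FA = 9/60 = 0.1500
z(0.6500) = 0.3853, z(0.1500) = -1.0364
d' = z(H) − z(FA) = 0.3853 − (-1.0364) = 1.4217

d-prime = 1.42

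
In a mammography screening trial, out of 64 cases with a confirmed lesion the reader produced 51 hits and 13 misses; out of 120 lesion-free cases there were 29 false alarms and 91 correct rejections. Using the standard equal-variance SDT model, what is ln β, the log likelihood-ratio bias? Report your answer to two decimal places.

ln β = -0.10

H = 51/64 = 0.7969
FA = 29/120 = 0.2417
Φ⁻¹(H) = Φ⁻¹(0.7969) = 0.831
Φ⁻¹(FA) = Φ⁻¹(0.2417) = -0.701
ln β = −½·[z(H)² − z(FA)²] = −0.5 × (0.691 − 0.491) = -0.100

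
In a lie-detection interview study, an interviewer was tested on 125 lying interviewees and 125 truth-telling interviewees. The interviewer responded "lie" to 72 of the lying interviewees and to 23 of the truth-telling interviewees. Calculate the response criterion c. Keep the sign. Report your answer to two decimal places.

c = 0.35

H = 72/125 = 0.5760
FA = 23/125 = 0.1840
z(H) = z(0.5760) = 0.192
z(FA) = z(0.1840) = -0.900
c = −½·[z(H) + z(FA)] = −0.5 × (0.192 + (-0.900)) = 0.354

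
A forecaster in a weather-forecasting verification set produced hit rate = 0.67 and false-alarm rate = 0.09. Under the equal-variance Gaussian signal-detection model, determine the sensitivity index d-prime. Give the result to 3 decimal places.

d-prime = 1.781

z(H) = 0.4399
z(FA) = -1.3408
d' = z(H) − z(FA) = 0.4399 − (-1.3408) = 1.7807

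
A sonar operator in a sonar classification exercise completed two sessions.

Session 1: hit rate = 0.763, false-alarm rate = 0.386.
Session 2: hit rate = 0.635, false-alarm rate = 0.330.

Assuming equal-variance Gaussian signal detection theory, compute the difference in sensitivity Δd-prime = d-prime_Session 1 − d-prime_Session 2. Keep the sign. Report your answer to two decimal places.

Session 1: z(0.763) = 0.716, z(0.386) = -0.290, d' = 1.006
Session 2: z(0.635) = 0.345, z(0.330) = -0.440, d' = 0.785
Δd' = d'_Session 1 − d'_Session 2 = 1.006 − 0.785 = 0.221
Session 1 has the higher sensitivity.

Δd-prime = 0.22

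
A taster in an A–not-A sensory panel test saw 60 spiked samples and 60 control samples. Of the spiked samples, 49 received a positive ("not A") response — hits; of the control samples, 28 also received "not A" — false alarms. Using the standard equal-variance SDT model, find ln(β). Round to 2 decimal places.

ln β = -0.40

H = 49/60 = 0.8167
FA = 28/60 = 0.4667
z(H) = 0.903
z(FA) = -0.084
ln β = −½·[z(H)² − z(FA)²] = −0.5 × (0.815 − 0.007) = -0.404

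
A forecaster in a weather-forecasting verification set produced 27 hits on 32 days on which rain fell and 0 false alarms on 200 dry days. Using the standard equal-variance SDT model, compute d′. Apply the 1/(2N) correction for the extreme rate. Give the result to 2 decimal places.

d′ = 3.82

The false-alarm rate is 0/200 = 0, so apply the 1/(2N) correction: FA → 1/(2·200) = 0.00250.
z(H) = z(0.84375) = 1.010
z(FA) = z(0.00250) = -2.807
d' = 1.010 − (-2.807) = 3.817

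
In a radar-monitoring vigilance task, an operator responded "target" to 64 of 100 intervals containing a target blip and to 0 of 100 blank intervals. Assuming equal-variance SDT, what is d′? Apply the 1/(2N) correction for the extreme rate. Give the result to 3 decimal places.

The false-alarm rate is 0/100 = 0, so apply the 1/(2N) correction: FA → 1/(2·100) = 0.00500.
z(H) = z(0.64000) = 0.3585
z(FA) = z(0.00500) = -2.5758
d' = 0.3585 − (-2.5758) = 2.9343

d′ = 2.934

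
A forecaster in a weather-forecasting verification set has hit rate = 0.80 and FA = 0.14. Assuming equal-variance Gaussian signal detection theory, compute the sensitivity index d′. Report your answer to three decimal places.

d′ = 1.922

z(0.80) = 0.8416, z(0.14) = -1.0803
d' = z(H) − z(FA) = 0.8416 − (-1.0803) = 1.9219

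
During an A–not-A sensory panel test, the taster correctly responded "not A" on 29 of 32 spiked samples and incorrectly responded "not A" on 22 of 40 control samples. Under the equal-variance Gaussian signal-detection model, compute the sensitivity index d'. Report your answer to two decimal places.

d' = 1.19

H = 29/32 = 0.9062
FA = 22/40 = 0.5500
Φ⁻¹(H) = 1.318
Φ⁻¹(FA) = 0.126
d' = z(H) − z(FA) = 1.318 − 0.126 = 1.192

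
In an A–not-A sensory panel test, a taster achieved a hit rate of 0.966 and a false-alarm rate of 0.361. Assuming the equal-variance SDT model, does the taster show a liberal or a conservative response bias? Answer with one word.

z(H) = 1.825, z(FA) = -0.356
c = −½·(z(H) + z(FA)) = -0.7345
c < 0 → liberal criterion (biased toward responding “yes”).

liberal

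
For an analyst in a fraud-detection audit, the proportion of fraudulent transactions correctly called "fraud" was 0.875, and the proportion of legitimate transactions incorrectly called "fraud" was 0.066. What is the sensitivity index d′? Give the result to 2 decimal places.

z(0.875) = 1.150, z(0.066) = -1.506
d' = z(H) − z(FA) = 1.150 − (-1.506) = 2.656

d′ = 2.66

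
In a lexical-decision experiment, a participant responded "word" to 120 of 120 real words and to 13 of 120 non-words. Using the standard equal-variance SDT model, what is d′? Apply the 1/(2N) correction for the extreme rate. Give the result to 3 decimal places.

d′ = 3.874

The hit rate is 120/120 = 1, so apply the 1/(2N) correction: H → 1 − 1/(2·120) = 0.99583.
z(H) = z(0.99583) = 2.6380
z(FA) = z(0.10833) = -1.2355
d' = 2.6380 − (-1.2355) = 3.8735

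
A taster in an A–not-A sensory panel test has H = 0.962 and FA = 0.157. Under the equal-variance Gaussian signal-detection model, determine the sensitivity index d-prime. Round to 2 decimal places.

Φ⁻¹(H) = 1.774
Φ⁻¹(FA) = -1.007
d' = z(H) − z(FA) = 1.774 − (-1.007) = 2.781

d-prime = 2.78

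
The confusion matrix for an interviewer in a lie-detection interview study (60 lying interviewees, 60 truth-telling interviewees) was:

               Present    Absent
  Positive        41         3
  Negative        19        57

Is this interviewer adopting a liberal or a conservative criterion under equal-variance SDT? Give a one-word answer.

z(H) = 0.477, z(FA) = -1.645
c = −½·(z(H) + z(FA)) = 0.584
c > 0 → conservative criterion (biased toward responding “no”).

conservative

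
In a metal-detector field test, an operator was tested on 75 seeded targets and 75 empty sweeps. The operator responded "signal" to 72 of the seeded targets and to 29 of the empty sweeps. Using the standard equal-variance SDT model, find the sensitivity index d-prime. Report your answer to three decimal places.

H = 72/75 = 0.9600
FA = 29/75 = 0.3867
z(H) = z(0.9600) = 1.7507
z(FA) = z(0.3867) = -0.2879
d' = z(H) − z(FA) = 1.7507 − (-0.2879) = 2.0386

d-prime = 2.039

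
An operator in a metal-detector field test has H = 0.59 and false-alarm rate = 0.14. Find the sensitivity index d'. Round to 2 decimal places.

d' = 1.31

Φ⁻¹(H) = 0.228
Φ⁻¹(FA) = -1.080
d' = z(H) − z(FA) = 0.228 − (-1.080) = 1.308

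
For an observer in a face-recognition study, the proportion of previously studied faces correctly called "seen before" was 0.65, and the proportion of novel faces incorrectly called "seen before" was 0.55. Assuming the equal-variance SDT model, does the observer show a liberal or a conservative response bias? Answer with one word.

z(H) = 0.385, z(FA) = 0.126
c = −½·(z(H) + z(FA)) = -0.2555
c < 0 → liberal criterion (biased toward responding “yes”).

liberal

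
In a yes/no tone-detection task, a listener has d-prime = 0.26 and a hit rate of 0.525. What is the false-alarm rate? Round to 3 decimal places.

z(hit rate) = z(0.525) = 0.0627
z(FA) = z(H) − d' = 0.0627 − 0.26 = -0.1973
false-alarm rate = Φ(-0.1973) = 0.4218

false-alarm rate = 0.422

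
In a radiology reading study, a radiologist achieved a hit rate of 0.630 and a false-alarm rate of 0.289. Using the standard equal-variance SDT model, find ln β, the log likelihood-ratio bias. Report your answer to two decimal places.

ln β = 0.10

z(H) = 0.332
z(FA) = -0.556
ln β = −½·[z(H)² − z(FA)²] = −0.5 × (0.110 − 0.309) = 0.0995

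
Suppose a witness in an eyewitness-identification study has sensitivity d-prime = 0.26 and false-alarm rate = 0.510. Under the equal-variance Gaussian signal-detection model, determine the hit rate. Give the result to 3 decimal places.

z(false-alarm rate) = z(0.510) = 0.0251
z(H) = z(FA) + d' = 0.0251 + 0.26 = 0.2851
hit rate = Φ(0.2851) = 0.6122

hit rate = 0.612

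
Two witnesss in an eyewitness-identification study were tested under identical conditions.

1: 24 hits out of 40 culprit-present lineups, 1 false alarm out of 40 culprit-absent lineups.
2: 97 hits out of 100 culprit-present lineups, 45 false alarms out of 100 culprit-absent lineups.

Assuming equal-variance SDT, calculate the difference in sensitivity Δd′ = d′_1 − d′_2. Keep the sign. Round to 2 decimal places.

1: z(0.6000) = 0.253, z(0.0250) = -1.960, d' = 2.213
2: z(0.9700) = 1.881, z(0.4500) = -0.126, d' = 2.007
Δd' = d'_1 − d'_2 = 2.213 − 2.007 = 0.206
1 has the higher sensitivity.

Δd′ = 0.21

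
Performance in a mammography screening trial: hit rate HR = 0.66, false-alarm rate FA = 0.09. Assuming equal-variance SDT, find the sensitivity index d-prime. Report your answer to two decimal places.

d-prime = 1.75

Φ⁻¹(H) = 0.4125
Φ⁻¹(FA) = -1.3408
d' = z(H) − z(FA) = 0.4125 − (-1.3408) = 1.7533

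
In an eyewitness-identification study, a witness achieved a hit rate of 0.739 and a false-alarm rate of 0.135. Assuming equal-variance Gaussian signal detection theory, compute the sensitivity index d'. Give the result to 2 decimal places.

Φ⁻¹(H) = Φ⁻¹(0.739) = 0.6403
Φ⁻¹(FA) = Φ⁻¹(0.135) = -1.1031
d' = z(H) − z(FA) = 0.6403 − (-1.1031) = 1.7434

d' = 1.74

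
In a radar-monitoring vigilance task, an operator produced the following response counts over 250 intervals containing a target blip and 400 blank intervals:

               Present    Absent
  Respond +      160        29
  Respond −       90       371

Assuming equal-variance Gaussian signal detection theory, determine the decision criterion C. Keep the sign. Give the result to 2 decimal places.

C = 0.55

H = 160/250 = 0.6400
FA = 29/400 = 0.0725
z(H) = 0.358
z(FA) = -1.457
c = −½·[z(H) + z(FA)] = −0.5 × (0.358 + (-1.457)) = 0.5495
c > 0: the operator has a conservative response bias.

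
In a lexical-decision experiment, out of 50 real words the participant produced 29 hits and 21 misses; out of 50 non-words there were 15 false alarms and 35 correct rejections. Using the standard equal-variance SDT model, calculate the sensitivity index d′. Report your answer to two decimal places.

d′ = 0.73

H = 29/50 = 0.5800
FA = 15/50 = 0.3000
z(0.5800) = 0.202, z(0.3000) = -0.524
d' = z(H) − z(FA) = 0.202 − (-0.524) = 0.726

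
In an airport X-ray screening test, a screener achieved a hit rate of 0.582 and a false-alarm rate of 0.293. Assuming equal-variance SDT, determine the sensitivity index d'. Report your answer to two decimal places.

Φ⁻¹(H) = Φ⁻¹(0.582) = 0.2070
Φ⁻¹(FA) = Φ⁻¹(0.293) = -0.5446
d' = z(H) − z(FA) = 0.2070 − (-0.5446) = 0.7516

d' = 0.75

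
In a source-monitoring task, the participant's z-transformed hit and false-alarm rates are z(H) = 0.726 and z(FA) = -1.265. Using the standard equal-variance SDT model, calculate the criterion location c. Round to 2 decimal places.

c = 0.27

c = −½·[z(H) + z(FA)] = −½·(0.726 + (-1.265)) = 0.2695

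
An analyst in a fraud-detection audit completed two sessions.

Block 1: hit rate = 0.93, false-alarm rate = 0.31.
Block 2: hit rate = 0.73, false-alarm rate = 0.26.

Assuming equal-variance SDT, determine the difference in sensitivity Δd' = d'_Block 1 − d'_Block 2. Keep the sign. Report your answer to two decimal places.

Block 1: z(0.93) = 1.476, z(0.31) = -0.496, d' = 1.972
Block 2: z(0.73) = 0.613, z(0.26) = -0.643, d' = 1.256
Δd' = d'_Block 1 − d'_Block 2 = 1.972 − 1.256 = 0.716
Block 1 has the higher sensitivity.

Δd' = 0.72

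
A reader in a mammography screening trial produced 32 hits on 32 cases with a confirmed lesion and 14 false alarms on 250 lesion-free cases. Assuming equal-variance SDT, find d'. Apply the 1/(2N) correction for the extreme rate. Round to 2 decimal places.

d' = 3.74

The hit rate is 32/32 = 1, so apply the 1/(2N) correction: H → 1 − 1/(2·32) = 0.98438.
z(H) = z(0.98438) = 2.154
z(FA) = z(0.05600) = -1.589
d' = 2.154 − (-1.589) = 3.743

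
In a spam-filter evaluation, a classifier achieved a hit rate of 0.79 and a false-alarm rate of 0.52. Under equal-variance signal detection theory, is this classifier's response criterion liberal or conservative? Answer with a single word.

liberal

z(H) = 0.806, z(FA) = 0.050
c = −½·(z(H) + z(FA)) = -0.428
c < 0 → liberal criterion (biased toward responding “yes”).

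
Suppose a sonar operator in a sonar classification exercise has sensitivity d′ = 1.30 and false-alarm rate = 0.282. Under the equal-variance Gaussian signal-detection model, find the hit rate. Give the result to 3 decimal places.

z(false-alarm rate) = z(0.282) = -0.5769
z(H) = z(FA) + d' = -0.5769 + 1.30 = 0.7231
hit rate = Φ(0.7231) = 0.7652

hit rate = 0.765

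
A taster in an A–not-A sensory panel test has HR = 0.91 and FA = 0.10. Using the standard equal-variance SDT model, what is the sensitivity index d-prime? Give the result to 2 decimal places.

d-prime = 2.62

Φ⁻¹(H) = Φ⁻¹(0.91) = 1.3408
Φ⁻¹(FA) = Φ⁻¹(0.10) = -1.2816
d' = z(H) − z(FA) = 1.3408 − (-1.2816) = 2.6224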